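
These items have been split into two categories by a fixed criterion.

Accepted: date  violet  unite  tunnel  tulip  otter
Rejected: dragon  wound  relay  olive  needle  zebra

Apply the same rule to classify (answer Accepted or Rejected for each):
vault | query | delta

The distinguishing property — contains 't' — holds for all the 'Accepted' cases and none of the 'Rejected' cases.
vault → has 't' → Accepted. query → no 't' → Rejected. delta → has 't' → Accepted.

Accepted, Rejected, Accepted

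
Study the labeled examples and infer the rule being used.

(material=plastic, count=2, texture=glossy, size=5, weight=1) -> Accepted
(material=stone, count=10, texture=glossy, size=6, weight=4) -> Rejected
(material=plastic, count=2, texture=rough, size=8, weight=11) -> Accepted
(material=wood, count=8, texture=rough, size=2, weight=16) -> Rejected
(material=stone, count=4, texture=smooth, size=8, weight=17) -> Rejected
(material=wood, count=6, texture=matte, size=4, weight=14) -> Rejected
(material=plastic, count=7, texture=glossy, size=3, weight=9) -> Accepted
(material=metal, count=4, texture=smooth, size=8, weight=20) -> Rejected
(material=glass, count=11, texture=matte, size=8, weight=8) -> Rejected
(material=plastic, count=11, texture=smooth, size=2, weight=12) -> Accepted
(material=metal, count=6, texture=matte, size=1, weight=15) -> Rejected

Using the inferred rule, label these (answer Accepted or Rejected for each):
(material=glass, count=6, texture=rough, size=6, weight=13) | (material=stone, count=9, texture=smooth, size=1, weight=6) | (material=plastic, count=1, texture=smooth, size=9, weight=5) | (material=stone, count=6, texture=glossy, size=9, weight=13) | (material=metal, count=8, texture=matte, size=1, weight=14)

Rejected, Rejected, Accepted, Rejected, Rejected

Checking candidate rules against both groups, what survives is: material is plastic.
(material=glass, count=6, texture=rough, size=6, weight=13): Rejected (material is glass). (material=stone, count=9, texture=smooth, size=1, weight=6): Rejected (material is stone). (material=plastic, count=1, texture=smooth, size=9, weight=5): Accepted (material is plastic). (material=stone, count=6, texture=glossy, size=9, weight=13): Rejected (material is stone). (material=metal, count=8, texture=matte, size=1, weight=14): Rejected (material is metal).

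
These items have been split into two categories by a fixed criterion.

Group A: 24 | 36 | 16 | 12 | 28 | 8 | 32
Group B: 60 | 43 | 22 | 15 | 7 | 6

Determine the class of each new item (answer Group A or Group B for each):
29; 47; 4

Group B, Group B, Group A

The simplest hypothesis consistent with all the labels is: multiple of 4 AND at most 36.
29 — 29 = 4·7 + 1, 29 ≤ 36, hence Group B. 47 — 47 = 4·11 + 3, 47 > 36, hence Group B. 4 — 4 = 4·1, 4 ≤ 36, hence Group A.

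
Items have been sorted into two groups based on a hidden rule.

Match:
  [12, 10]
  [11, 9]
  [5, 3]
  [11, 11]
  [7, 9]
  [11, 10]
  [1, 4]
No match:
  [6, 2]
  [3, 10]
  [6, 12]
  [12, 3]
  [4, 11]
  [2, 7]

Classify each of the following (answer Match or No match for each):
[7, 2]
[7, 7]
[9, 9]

No match, Match, Match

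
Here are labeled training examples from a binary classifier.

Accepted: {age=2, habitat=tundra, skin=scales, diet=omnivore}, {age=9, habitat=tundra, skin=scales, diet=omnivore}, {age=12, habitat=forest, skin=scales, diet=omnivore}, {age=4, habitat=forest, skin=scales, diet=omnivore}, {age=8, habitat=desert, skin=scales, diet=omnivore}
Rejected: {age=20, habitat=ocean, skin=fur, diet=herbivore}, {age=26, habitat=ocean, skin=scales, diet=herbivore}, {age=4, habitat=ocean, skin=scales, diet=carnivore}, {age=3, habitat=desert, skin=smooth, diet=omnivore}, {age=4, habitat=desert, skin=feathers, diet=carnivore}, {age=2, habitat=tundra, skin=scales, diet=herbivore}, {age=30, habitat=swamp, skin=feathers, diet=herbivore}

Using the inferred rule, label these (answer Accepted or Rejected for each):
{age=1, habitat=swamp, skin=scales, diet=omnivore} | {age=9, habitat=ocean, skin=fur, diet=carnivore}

The distinguishing property — skin is scales AND diet is omnivore — holds for all the 'Accepted' cases and none of the 'Rejected' cases.

Accepted, Rejected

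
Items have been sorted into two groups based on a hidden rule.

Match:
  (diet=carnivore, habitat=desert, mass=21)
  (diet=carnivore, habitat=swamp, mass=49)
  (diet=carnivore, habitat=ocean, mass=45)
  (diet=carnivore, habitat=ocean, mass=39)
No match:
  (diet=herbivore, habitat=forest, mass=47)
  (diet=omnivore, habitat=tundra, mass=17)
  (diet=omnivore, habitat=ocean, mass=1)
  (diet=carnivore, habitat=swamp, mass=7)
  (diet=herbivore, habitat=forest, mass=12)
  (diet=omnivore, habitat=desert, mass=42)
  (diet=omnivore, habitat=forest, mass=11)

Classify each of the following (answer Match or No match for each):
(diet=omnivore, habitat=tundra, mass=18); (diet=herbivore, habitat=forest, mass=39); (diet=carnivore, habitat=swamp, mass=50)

The classifier is using: diet is carnivore AND mass ≥ 11.

No match, No match, Match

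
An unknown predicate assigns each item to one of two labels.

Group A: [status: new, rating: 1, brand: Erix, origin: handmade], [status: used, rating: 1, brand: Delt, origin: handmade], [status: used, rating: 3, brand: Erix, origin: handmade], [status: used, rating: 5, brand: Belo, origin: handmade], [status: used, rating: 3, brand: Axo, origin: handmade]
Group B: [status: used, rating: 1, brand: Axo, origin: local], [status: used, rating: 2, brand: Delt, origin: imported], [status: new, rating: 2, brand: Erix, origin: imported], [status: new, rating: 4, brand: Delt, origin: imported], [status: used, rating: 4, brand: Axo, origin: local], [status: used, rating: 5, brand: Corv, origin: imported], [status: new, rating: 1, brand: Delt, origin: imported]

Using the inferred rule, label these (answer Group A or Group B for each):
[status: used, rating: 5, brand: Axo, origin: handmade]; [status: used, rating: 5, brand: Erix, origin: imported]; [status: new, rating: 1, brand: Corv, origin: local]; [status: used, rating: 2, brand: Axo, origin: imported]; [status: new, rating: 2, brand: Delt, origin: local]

The simplest hypothesis consistent with all the labels is: origin is handmade.
[status: used, rating: 5, brand: Axo, origin: handmade] → origin is handmade → Group A.
[status: used, rating: 5, brand: Erix, origin: imported] → origin is imported → Group B.
[status: new, rating: 1, brand: Corv, origin: local] → origin is local → Group B.
[status: used, rating: 2, brand: Axo, origin: imported] → origin is imported → Group B.
[status: new, rating: 2, brand: Delt, origin: local] → origin is local → Group B.

Group A, Group B, Group B, Group B, Group B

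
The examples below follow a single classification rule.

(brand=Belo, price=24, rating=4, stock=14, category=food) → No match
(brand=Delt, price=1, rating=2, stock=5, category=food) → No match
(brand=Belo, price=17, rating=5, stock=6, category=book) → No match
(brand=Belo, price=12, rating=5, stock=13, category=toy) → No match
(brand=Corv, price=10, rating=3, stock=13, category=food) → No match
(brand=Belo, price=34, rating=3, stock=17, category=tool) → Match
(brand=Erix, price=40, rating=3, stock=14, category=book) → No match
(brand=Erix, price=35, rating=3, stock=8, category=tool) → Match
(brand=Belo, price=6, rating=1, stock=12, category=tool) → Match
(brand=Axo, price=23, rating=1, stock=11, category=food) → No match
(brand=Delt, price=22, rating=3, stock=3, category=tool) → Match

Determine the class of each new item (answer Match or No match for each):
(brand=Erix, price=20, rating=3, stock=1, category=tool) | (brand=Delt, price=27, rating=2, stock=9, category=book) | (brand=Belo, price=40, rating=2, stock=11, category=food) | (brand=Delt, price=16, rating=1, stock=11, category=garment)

The pattern is that an item is 'Match' exactly when: category is tool.
(brand=Erix, price=20, rating=3, stock=1, category=tool) — category is tool, hence Match.
(brand=Delt, price=27, rating=2, stock=9, category=book) — category is book, hence No match.
(brand=Belo, price=40, rating=2, stock=11, category=food) — category is food, hence No match.
(brand=Delt, price=16, rating=1, stock=11, category=garment) — category is garment, hence No match.

Match, No match, No match, No match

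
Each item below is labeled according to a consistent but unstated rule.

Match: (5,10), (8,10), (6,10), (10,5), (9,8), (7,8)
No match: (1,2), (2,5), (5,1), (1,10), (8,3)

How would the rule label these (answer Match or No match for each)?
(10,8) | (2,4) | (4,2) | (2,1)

Match, No match, No match, No match

The rule appears to be: sum ≥ 15.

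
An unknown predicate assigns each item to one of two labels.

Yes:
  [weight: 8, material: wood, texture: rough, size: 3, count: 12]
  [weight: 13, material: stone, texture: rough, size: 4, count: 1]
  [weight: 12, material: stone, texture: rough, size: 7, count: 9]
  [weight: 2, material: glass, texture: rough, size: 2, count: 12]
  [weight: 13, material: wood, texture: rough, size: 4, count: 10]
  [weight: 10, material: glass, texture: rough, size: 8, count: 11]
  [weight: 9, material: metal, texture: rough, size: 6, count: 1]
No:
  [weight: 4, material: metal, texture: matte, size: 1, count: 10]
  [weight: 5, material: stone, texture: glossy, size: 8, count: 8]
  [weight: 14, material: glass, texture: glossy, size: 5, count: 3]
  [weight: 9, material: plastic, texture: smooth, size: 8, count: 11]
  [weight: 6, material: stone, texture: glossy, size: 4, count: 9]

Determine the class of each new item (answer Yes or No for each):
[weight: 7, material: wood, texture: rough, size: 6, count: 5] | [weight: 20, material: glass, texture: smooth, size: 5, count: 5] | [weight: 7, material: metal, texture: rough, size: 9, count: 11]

Yes, No, Yes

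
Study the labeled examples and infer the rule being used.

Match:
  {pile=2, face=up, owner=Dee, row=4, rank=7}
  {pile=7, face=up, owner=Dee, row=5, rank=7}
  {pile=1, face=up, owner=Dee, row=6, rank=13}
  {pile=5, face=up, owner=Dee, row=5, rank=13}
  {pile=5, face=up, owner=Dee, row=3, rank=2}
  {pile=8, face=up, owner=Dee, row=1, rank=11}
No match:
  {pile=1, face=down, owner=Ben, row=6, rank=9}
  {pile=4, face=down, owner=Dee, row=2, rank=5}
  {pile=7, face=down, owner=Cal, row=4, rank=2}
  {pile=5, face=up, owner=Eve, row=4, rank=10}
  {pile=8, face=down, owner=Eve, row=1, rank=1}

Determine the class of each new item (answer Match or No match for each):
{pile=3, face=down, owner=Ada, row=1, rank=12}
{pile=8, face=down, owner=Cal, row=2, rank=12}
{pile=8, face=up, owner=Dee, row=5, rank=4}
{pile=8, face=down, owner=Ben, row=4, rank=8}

No match, No match, Match, No match

The simplest hypothesis consistent with all the labels is: face is up AND owner is Dee.
{pile=3, face=down, owner=Ada, row=1, rank=12}: face is down, owner is Ada, doesn't qualify → No match. {pile=8, face=down, owner=Cal, row=2, rank=12}: face is down, owner is Cal, doesn't qualify → No match. {pile=8, face=up, owner=Dee, row=5, rank=4}: face is up, owner is Dee, checks out → Match. {pile=8, face=down, owner=Ben, row=4, rank=8}: face is down, owner is Ben, doesn't qualify → No match.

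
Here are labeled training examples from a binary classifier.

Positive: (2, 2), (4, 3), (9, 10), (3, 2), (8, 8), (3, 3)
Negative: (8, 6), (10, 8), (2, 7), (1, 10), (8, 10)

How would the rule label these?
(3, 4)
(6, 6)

Positive, Positive

The pattern is that an item is 'Positive' exactly when: |first − second| ≤ 1.
(3, 4): |3−4| = 1 — matches, so Positive. (6, 6): |6−6| = 0 — matches, so Positive.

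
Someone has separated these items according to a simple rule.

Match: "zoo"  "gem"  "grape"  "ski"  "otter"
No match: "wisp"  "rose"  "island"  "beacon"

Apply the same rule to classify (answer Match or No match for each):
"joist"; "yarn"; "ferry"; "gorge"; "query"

Match, No match, Match, Match, Match

A rule that fits every label: odd length — true of each 'Match' example, false of each 'No match' one.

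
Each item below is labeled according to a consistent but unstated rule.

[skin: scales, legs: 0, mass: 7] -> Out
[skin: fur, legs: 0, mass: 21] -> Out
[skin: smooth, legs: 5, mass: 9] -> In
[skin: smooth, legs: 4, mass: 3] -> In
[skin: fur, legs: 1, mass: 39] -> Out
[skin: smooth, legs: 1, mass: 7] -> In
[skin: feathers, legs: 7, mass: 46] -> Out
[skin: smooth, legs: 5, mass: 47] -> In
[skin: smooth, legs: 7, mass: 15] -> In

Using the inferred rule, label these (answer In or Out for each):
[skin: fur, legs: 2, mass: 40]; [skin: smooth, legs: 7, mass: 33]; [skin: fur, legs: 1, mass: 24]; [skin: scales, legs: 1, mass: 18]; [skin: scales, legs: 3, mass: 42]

Out, In, Out, Out, Out

The distinguishing property — skin is smooth — holds for all the 'In' cases and none of the 'Out' cases.
[skin: fur, legs: 2, mass: 40]: skin is fur, does not satisfy this → Out. [skin: smooth, legs: 7, mass: 33]: skin is smooth, has this property → In. [skin: fur, legs: 1, mass: 24]: skin is fur, does not satisfy this → Out. [skin: scales, legs: 1, mass: 18]: skin is scales, does not satisfy this → Out. [skin: scales, legs: 3, mass: 42]: skin is scales, does not satisfy this → Out.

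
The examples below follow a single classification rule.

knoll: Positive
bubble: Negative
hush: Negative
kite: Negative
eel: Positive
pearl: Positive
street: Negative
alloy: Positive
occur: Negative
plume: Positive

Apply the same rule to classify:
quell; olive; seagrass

The simplest hypothesis consistent with all the labels is: odd length AND contains 'l'.

Positive, Positive, Negative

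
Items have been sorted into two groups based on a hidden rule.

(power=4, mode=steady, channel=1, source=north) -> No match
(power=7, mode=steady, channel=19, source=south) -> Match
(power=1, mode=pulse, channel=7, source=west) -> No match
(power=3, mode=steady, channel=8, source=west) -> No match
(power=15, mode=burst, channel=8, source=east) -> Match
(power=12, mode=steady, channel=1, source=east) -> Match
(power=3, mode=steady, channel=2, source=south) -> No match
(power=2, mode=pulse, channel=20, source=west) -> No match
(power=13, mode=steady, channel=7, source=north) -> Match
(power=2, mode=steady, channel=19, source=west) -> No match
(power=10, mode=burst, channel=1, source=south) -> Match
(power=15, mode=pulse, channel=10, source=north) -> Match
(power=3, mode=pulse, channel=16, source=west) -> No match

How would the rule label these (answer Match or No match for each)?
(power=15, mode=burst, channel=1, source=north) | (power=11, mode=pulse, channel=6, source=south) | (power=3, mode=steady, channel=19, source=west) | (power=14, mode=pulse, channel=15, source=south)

A rule that fits every label: power ≥ 7 — true of each 'Match' example, false of each 'No match' one.
(power=15, mode=burst, channel=1, source=north) → power = 15 → Match. (power=11, mode=pulse, channel=6, source=south) → power = 11 → Match. (power=3, mode=steady, channel=19, source=west) → power = 3 → No match. (power=14, mode=pulse, channel=15, source=south) → power = 14 → Match.

Match, Match, No match, Match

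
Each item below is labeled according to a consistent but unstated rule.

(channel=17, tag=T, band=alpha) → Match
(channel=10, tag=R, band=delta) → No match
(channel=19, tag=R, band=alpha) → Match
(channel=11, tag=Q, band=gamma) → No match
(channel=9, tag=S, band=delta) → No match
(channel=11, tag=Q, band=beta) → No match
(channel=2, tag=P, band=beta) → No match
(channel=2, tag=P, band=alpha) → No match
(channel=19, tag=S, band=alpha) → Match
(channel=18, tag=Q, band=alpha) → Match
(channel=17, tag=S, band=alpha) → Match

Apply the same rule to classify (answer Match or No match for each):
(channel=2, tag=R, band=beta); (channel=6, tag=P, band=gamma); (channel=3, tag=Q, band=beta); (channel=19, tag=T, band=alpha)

All 'Match' examples share one property — channel ≥ 17 — and every 'No match' example lacks it.
(channel=2, tag=R, band=beta): channel = 2 — doesn't match, so No match. (channel=6, tag=P, band=gamma): channel = 6 — doesn't match, so No match. (channel=3, tag=Q, band=beta): channel = 3 — doesn't match, so No match. (channel=19, tag=T, band=alpha): channel = 19 — satisfies this, so Match.

No match, No match, No match, Match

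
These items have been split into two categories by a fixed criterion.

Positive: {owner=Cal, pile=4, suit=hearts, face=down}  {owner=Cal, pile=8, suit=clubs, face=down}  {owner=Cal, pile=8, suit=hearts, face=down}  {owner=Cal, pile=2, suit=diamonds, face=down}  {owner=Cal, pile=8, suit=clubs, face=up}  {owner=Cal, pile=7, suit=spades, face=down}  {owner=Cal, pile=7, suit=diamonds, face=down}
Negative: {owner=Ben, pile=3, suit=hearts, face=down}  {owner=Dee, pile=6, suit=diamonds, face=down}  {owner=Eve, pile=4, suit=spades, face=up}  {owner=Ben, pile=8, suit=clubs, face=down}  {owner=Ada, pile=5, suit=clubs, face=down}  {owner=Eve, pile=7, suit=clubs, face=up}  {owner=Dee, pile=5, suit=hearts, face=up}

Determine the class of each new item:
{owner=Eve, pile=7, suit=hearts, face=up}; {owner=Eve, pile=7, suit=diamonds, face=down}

Looking at the examples, the only property every 'Positive' case has and every 'Negative' case lacks is: owner is Cal.
{owner=Eve, pile=7, suit=hearts, face=up}: owner is Eve, lacks this property → Negative. {owner=Eve, pile=7, suit=diamonds, face=down}: owner is Eve, lacks this property → Negative.

Negative, Negative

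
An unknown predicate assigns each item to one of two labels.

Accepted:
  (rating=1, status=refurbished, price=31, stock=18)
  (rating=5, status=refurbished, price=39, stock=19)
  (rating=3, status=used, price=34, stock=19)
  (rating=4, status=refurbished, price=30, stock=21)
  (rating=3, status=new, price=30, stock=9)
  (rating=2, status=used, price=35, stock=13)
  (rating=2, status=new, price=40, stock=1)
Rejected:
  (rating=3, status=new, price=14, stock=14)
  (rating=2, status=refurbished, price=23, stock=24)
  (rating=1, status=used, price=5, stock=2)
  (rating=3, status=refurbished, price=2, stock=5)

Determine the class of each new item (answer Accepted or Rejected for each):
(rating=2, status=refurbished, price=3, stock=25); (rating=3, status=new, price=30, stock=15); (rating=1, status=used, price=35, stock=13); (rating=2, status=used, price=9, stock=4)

Rejected, Accepted, Accepted, Rejected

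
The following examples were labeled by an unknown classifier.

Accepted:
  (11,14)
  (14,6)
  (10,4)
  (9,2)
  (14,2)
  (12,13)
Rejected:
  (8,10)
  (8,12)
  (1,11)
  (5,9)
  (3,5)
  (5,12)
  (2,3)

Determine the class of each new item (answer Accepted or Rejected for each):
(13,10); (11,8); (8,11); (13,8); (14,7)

Rule: first ≥ 9. This holds for each 'Accepted' example and fails for each 'Rejected' one.
(13,10): first 13, fits → Accepted.
(11,8): first 11, fits → Accepted.
(8,11): first 8, doesn't match → Rejected.
(13,8): first 13, fits → Accepted.
(14,7): first 14, fits → Accepted.

Accepted, Accepted, Rejected, Accepted, Accepted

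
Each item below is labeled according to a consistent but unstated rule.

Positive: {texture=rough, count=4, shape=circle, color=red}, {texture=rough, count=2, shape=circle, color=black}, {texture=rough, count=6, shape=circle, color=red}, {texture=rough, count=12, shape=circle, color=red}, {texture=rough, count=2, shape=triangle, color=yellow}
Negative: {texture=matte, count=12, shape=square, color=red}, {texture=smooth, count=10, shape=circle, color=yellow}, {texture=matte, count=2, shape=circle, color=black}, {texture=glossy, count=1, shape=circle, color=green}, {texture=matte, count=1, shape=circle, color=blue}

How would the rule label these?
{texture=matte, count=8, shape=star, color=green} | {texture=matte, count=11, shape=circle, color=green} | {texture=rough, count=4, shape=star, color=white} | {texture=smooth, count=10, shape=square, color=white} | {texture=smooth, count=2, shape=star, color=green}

The pattern is that an item is 'Positive' exactly when: texture is rough.
{texture=matte, count=8, shape=star, color=green}: texture is matte — lacks this property, so Negative. {texture=matte, count=11, shape=circle, color=green}: texture is matte — lacks this property, so Negative. {texture=rough, count=4, shape=star, color=white}: texture is rough — qualifies, so Positive. {texture=smooth, count=10, shape=square, color=white}: texture is smooth — lacks this property, so Negative. {texture=smooth, count=2, shape=star, color=green}: texture is smooth — lacks this property, so Negative.

Negative, Negative, Positive, Negative, Negative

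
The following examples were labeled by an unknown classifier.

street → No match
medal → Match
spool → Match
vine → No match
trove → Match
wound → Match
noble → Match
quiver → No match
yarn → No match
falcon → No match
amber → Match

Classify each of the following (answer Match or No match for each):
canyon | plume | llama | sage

No match, Match, Match, No match

Rule: odd length. This holds for each 'Match' example and fails for each 'No match' one.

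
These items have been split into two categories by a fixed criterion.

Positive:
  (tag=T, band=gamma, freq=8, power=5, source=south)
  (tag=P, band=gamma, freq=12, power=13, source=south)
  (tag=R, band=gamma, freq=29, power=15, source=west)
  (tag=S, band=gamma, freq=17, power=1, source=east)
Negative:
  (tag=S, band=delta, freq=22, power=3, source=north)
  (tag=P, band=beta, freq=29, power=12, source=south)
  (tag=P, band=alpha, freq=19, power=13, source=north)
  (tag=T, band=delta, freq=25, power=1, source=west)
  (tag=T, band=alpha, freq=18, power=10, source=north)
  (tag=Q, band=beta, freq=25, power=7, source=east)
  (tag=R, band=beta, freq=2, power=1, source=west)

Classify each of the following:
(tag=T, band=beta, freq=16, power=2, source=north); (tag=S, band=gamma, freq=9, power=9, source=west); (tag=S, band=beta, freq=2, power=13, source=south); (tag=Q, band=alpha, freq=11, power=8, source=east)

Negative, Positive, Negative, Negative

The distinguishing property — band is gamma — holds for all the 'Positive' cases and none of the 'Negative' cases.
(tag=T, band=beta, freq=16, power=2, source=north): Negative (band is beta). (tag=S, band=gamma, freq=9, power=9, source=west): Positive (band is gamma). (tag=S, band=beta, freq=2, power=13, source=south): Negative (band is beta). (tag=Q, band=alpha, freq=11, power=8, source=east): Negative (band is alpha).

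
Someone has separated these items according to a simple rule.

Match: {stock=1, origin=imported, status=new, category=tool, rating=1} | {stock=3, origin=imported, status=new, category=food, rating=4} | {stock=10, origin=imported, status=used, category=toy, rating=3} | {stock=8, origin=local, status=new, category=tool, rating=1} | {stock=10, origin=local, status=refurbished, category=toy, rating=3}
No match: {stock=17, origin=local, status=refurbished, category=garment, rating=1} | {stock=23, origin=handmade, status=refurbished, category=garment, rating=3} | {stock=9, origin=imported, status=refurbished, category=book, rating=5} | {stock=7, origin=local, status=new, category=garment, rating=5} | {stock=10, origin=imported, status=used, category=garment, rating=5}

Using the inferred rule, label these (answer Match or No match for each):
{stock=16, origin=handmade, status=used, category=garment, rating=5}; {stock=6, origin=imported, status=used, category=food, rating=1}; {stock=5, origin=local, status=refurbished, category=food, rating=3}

No match, Match, Match

A rule that fits every label: stock ≤ 10 AND rating ≤ 4 — true of each 'Match' example, false of each 'No match' one.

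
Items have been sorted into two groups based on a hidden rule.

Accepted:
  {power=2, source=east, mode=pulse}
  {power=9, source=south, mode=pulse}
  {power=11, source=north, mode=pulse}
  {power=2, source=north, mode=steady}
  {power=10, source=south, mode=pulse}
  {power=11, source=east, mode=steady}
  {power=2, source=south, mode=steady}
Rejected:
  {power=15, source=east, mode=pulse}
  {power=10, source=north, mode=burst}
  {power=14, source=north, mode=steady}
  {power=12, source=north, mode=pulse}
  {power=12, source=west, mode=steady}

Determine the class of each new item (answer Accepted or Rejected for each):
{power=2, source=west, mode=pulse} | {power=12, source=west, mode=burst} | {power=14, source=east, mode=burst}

Accepted, Rejected, Rejected

Every 'Accepted' example satisfies: mode is not burst AND power ≤ 11. None of the 'Rejected' examples do.
Accepted: {power=2, source=west, mode=pulse}, since mode is pulse, power = 2. Rejected: {power=12, source=west, mode=burst}, since mode is burst, power = 12. Rejected: {power=14, source=east, mode=burst}, since mode is burst, power = 14.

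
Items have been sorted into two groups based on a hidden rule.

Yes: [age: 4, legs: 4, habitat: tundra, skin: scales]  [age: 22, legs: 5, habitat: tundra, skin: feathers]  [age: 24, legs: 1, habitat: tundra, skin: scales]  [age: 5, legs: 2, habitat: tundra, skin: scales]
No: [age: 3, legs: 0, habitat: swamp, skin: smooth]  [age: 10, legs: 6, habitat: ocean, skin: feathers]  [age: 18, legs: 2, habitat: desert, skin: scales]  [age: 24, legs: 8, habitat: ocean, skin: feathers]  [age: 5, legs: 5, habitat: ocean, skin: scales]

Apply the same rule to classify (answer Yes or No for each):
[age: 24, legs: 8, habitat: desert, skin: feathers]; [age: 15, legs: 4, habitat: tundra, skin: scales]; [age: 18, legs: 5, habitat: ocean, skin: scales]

The common property of the 'Yes' items is: habitat is tundra. No 'No' item has it.
[age: 24, legs: 8, habitat: desert, skin: feathers]: habitat is desert, doesn't match → No. [age: 15, legs: 4, habitat: tundra, skin: scales]: habitat is tundra, satisfies this → Yes. [age: 18, legs: 5, habitat: ocean, skin: scales]: habitat is ocean, doesn't match → No.

No, Yes, No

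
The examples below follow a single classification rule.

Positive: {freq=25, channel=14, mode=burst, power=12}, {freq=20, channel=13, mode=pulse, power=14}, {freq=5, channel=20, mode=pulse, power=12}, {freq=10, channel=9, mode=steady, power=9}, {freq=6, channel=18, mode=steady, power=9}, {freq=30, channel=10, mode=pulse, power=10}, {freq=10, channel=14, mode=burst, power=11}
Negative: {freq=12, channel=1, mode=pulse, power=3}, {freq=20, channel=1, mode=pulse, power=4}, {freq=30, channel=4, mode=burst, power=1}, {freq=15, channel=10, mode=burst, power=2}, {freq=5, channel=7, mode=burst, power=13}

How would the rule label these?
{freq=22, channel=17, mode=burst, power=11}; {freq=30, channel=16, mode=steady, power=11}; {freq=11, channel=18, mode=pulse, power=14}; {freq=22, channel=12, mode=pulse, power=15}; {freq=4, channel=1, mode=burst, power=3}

The distinguishing property — channel ≥ 9 AND power ≥ 3 — holds for all the 'Positive' cases and none of the 'Negative' cases.
{freq=22, channel=17, mode=burst, power=11}: channel = 17, power = 11 — meets the rule, so Positive.
{freq=30, channel=16, mode=steady, power=11}: channel = 16, power = 11 — meets the rule, so Positive.
{freq=11, channel=18, mode=pulse, power=14}: channel = 18, power = 14 — meets the rule, so Positive.
{freq=22, channel=12, mode=pulse, power=15}: channel = 12, power = 15 — meets the rule, so Positive.
{freq=4, channel=1, mode=burst, power=3}: channel = 1, power = 3 — fails this test, so Negative.

Positive, Positive, Positive, Positive, Negative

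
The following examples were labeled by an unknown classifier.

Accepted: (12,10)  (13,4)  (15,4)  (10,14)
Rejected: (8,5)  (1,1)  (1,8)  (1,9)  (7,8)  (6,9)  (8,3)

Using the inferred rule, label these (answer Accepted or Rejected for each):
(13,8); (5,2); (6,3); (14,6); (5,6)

The pattern is that an item is 'Accepted' exactly when: sum ≥ 17.

Accepted, Rejected, Rejected, Accepted, Rejected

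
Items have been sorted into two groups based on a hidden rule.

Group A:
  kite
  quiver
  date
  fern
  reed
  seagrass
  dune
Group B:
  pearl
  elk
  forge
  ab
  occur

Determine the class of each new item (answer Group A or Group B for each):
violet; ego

Group A, Group B

The classifier is using: even length AND contains 'e'.
violet — length 6, has 'e', hence Group A. ego — length 3, has 'e', hence Group B.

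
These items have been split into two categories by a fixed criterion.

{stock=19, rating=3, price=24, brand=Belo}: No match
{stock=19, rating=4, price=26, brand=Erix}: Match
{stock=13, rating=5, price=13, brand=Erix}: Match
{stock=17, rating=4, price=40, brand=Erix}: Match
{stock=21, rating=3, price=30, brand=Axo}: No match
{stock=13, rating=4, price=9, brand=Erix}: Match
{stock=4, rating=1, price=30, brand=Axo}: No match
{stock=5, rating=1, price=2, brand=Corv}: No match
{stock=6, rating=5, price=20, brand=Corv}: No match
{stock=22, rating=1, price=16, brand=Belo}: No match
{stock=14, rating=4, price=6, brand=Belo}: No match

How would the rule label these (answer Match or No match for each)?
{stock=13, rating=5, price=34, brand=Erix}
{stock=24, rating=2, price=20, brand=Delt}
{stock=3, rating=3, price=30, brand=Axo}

One predicate separates the groups cleanly: brand is Erix.
{stock=13, rating=5, price=34, brand=Erix}: brand is Erix — satisfies this, so Match.
{stock=24, rating=2, price=20, brand=Delt}: brand is Delt — does not pass, so No match.
{stock=3, rating=3, price=30, brand=Axo}: brand is Axo — does not pass, so No match.

Match, No match, No match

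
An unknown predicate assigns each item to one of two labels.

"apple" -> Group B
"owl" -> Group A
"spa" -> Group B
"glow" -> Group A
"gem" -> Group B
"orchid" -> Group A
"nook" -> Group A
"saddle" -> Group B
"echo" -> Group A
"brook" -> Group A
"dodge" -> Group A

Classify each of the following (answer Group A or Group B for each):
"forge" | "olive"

The rule appears to be: contains 'o'.
"forge": Group A (has 'o').
"olive": Group A (has 'o').

Group A, Group A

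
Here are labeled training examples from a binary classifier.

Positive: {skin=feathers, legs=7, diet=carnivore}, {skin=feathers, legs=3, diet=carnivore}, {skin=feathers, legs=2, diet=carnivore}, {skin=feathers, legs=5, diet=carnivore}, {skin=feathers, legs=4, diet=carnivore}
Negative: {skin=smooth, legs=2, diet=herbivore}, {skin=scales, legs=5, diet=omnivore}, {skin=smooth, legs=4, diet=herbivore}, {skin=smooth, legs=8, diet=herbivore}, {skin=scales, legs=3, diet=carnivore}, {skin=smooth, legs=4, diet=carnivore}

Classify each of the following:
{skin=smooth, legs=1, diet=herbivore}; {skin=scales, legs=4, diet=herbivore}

Negative, Negative

Rule: skin is feathers. This holds for each 'Positive' example and fails for each 'Negative' one.
{skin=smooth, legs=1, diet=herbivore}: skin is smooth, does not fit → Negative. {skin=scales, legs=4, diet=herbivore}: skin is scales, does not fit → Negative.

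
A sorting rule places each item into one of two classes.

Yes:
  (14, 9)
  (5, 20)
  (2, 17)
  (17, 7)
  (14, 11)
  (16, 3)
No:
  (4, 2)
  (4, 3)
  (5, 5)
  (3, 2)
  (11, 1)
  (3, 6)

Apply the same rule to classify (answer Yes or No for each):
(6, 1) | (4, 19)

The classifier is using: sum ≥ 19.
(6, 1) → 6+1 = 7 → No. (4, 19) → 4+19 = 23 → Yes.

No, Yes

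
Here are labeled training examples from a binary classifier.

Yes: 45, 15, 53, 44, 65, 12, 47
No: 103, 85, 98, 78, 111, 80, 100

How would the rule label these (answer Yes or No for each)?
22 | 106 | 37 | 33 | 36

Every 'Yes' example satisfies: at most 65. None of the 'No' examples do.

Yes, No, Yes, Yes, Yes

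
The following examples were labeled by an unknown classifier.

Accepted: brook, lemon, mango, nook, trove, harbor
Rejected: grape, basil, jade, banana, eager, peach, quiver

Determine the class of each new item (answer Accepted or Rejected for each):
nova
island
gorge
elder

'Accepted' ⟺ contains 'o'.
nova — has 'o', hence Accepted. island — no 'o', hence Rejected. gorge — has 'o', hence Accepted. elder — no 'o', hence Rejected.

Accepted, Rejected, Accepted, Rejected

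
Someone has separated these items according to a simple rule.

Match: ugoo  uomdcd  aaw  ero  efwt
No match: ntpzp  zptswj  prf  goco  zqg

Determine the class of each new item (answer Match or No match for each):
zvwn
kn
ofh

No match, No match, Match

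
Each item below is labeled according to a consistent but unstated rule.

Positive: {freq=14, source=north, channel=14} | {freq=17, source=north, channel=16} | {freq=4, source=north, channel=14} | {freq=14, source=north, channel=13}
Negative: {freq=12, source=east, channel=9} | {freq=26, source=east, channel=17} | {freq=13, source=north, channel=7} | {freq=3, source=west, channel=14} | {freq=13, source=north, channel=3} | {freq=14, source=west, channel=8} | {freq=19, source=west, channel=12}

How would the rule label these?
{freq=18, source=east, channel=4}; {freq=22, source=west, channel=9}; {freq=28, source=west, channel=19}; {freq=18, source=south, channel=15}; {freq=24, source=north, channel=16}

Every 'Positive' example satisfies: source is north AND channel ≥ 8. None of the 'Negative' examples do.
{freq=18, source=east, channel=4}: Negative (source is east, channel = 4).
{freq=22, source=west, channel=9}: Negative (source is west, channel = 9).
{freq=28, source=west, channel=19}: Negative (source is west, channel = 19).
{freq=18, source=south, channel=15}: Negative (source is south, channel = 15).
{freq=24, source=north, channel=16}: Positive (source is north, channel = 16).

Negative, Negative, Negative, Negative, Positive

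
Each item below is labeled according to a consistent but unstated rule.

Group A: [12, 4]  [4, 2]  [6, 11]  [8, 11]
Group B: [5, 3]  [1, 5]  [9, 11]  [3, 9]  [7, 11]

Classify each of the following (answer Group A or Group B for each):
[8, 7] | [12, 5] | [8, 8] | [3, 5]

'Group A' ⟺ first is even.
[8, 7] — first 8, hence Group A. [12, 5] — first 12, hence Group A. [8, 8] — first 8, hence Group A. [3, 5] — first 3, hence Group B.

Group A, Group A, Group A, Group B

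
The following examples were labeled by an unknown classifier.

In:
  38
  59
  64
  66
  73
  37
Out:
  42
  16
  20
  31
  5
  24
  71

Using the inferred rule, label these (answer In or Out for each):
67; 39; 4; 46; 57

A rule that fits every label: digit sum ≥ 9 — true of each 'In' example, false of each 'Out' one.
67 — digit sum 6+7 = 13, hence In.
39 — digit sum 3+9 = 12, hence In.
4 — digit sum 4, hence Out.
46 — digit sum 4+6 = 10, hence In.
57 — digit sum 5+7 = 12, hence In.

In, In, Out, In, In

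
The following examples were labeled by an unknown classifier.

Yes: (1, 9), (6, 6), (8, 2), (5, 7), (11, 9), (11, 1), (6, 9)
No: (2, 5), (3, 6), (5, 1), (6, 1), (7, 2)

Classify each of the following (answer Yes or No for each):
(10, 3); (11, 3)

'Yes' ⟺ sum ≥ 10.
Yes: (10, 3), since 10+3 = 13.
Yes: (11, 3), since 11+3 = 14.

Yes, Yes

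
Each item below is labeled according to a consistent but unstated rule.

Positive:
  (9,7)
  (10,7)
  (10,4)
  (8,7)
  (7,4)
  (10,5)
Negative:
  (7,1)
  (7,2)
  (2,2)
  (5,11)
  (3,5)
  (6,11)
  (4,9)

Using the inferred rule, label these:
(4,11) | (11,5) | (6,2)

Negative, Positive, Negative

Rule: first > second AND sum ≥ 11. This holds for each 'Positive' example and fails for each 'Negative' one.
Negative: (4,11), since 4 < 11, 4+11 = 15.
Positive: (11,5), since 11 > 5, 11+5 = 16.
Negative: (6,2), since 6 > 2, 6+2 = 8.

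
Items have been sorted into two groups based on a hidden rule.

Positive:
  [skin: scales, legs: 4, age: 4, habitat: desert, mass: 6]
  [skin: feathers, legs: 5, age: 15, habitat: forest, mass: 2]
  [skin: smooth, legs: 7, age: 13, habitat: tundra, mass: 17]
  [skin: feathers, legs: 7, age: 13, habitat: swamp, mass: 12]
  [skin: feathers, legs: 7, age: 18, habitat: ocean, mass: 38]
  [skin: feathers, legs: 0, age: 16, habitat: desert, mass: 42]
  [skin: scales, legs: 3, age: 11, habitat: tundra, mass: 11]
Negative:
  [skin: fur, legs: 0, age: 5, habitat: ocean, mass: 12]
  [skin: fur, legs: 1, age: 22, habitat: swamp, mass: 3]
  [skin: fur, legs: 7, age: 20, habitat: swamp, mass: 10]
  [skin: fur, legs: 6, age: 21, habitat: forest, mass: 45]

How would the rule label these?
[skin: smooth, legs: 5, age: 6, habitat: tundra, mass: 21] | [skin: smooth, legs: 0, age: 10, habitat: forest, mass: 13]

Rule: skin is not fur. This holds for each 'Positive' example and fails for each 'Negative' one.
Positive: [skin: smooth, legs: 5, age: 6, habitat: tundra, mass: 21], since skin is smooth.
Positive: [skin: smooth, legs: 0, age: 10, habitat: forest, mass: 13], since skin is smooth.

Positive, Positive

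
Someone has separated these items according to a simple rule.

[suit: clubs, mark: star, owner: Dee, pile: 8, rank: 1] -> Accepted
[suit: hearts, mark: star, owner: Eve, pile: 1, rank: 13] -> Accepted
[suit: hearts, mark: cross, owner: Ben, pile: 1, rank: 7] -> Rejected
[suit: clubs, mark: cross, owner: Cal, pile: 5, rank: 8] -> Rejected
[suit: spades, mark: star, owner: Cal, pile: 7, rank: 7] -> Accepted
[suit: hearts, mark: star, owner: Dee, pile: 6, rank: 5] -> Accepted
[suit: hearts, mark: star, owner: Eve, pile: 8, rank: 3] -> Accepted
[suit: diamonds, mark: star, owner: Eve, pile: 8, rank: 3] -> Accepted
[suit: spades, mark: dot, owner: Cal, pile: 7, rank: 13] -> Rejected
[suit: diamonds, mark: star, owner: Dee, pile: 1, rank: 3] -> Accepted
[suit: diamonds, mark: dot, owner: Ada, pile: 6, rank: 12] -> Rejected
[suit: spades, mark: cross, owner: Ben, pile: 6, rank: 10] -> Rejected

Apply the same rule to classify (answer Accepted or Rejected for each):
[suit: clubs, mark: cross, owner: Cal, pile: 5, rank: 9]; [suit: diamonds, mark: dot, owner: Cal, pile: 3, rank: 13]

All 'Accepted' examples share one property — mark is star — and every 'Rejected' example lacks it.
[suit: clubs, mark: cross, owner: Cal, pile: 5, rank: 9] → mark is cross → Rejected. [suit: diamonds, mark: dot, owner: Cal, pile: 3, rank: 13] → mark is dot → Rejected.

Rejected, Rejected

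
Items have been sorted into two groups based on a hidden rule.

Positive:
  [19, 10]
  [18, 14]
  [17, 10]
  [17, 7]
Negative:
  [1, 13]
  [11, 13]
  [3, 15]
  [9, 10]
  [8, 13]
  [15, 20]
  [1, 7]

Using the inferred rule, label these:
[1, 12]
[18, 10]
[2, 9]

Negative, Positive, Negative

'Positive' ⟺ first > second.
[1, 12]: Negative (1 < 12). [18, 10]: Positive (18 > 10). [2, 9]: Negative (2 < 9).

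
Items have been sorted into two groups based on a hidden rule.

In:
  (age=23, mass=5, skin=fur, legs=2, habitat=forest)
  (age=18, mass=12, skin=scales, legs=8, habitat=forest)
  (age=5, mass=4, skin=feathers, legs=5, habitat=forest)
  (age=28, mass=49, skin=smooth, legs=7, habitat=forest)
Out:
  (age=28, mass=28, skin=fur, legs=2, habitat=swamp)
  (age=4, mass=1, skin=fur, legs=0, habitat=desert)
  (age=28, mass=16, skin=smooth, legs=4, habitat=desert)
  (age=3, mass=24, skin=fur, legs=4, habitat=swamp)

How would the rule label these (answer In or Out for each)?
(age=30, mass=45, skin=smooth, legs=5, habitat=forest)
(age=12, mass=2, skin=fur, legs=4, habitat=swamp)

Checking candidate rules against both groups, what survives is: habitat is forest.
(age=30, mass=45, skin=smooth, legs=5, habitat=forest): In (habitat is forest).
(age=12, mass=2, skin=fur, legs=4, habitat=swamp): Out (habitat is swamp).

In, Out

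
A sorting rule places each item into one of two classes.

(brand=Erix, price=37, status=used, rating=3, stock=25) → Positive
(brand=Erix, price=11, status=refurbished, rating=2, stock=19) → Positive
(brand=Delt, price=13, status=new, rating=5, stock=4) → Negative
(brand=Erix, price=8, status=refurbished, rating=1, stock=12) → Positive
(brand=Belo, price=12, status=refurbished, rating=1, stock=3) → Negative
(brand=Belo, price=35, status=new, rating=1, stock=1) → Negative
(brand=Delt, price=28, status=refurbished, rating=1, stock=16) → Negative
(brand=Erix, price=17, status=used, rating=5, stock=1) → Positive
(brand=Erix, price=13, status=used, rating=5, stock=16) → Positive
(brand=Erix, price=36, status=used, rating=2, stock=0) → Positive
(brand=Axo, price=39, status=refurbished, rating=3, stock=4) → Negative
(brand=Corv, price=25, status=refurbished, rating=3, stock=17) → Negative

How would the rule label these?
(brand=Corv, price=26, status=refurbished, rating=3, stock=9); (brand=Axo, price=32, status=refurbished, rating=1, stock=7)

Comparing the two groups points to one rule — brand is Erix.

Negative, Negative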